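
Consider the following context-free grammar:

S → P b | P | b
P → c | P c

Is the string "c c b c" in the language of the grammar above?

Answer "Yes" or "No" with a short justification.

No - no valid derivation exists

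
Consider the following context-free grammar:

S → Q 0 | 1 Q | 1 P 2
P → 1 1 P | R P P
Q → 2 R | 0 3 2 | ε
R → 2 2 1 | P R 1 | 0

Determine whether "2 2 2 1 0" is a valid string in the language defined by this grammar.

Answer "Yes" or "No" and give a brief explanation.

Yes - a valid derivation exists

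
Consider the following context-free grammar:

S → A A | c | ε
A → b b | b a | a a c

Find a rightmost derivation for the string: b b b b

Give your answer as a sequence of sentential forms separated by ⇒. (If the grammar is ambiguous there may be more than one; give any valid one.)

S ⇒ A A ⇒ A b b ⇒ b b b b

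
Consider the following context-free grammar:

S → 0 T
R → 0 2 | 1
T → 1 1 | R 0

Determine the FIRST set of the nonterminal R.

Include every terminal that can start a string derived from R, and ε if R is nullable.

We compute FIRST(R) using the standard algorithm.
FIRST(R) = {0, 1}
FIRST(S) = {0}
FIRST(T) = {0, 1}
Therefore, FIRST(R) = {0, 1}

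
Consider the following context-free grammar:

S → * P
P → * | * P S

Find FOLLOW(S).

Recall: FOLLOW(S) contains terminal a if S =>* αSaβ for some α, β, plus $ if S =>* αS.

We compute FOLLOW(S) using the standard algorithm.
FOLLOW(S) starts with {$}.
FIRST(P) = {*}
FIRST(S) = {*}
FOLLOW(P) = {$, *}
FOLLOW(S) = {$, *}
Therefore, FOLLOW(S) = {$, *}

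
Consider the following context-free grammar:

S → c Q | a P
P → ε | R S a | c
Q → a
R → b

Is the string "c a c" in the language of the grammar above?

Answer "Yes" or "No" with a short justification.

No - no valid derivation exists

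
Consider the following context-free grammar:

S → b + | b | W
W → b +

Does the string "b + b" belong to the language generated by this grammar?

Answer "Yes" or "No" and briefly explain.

No - no valid derivation exists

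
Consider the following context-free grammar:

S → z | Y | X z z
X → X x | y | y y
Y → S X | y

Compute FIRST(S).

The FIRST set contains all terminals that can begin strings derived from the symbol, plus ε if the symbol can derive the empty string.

We compute FIRST(S) using the standard algorithm.
FIRST(S) = {y, z}
FIRST(X) = {y}
FIRST(Y) = {y, z}
Therefore, FIRST(S) = {y, z}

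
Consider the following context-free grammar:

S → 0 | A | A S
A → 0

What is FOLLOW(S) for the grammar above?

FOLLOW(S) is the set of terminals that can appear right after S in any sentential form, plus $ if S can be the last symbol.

We compute FOLLOW(S) using the standard algorithm.
FOLLOW(S) starts with {$}.
FIRST(A) = {0}
FIRST(S) = {0}
FOLLOW(A) = {$, 0}
FOLLOW(S) = {$}
Therefore, FOLLOW(S) = {$}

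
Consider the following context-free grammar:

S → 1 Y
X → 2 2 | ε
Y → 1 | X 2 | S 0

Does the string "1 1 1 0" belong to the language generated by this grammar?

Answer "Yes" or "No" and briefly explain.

Yes - a valid derivation exists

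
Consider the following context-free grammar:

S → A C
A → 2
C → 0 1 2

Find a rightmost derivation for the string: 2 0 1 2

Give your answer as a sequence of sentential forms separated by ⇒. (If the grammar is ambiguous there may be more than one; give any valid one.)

S ⇒ A C ⇒ A 0 1 2 ⇒ 2 0 1 2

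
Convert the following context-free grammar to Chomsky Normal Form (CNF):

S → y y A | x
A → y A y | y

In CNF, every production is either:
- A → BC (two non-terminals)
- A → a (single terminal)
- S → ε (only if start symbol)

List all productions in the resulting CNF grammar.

TY → y; S → x; A → y; S → TY X0; X0 → TY A; A → TY X1; X1 → A TY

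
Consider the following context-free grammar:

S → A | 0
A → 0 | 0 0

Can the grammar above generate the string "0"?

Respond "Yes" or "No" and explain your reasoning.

Yes - a valid derivation exists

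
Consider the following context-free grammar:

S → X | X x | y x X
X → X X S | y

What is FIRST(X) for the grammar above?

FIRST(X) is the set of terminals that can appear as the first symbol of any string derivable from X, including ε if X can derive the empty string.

We compute FIRST(X) using the standard algorithm.
FIRST(S) = {y}
FIRST(X) = {y}
Therefore, FIRST(X) = {y}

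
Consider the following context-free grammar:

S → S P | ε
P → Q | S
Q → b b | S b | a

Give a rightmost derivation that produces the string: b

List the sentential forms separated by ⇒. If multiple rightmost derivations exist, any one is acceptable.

S ⇒ S P ⇒ S Q ⇒ S S b ⇒ S b ⇒ b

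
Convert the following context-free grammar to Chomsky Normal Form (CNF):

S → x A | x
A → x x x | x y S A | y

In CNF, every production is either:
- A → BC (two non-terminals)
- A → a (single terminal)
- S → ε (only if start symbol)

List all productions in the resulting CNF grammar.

TX → x; S → x; TY → y; A → y; S → TX A; A → TX X0; X0 → TX TX; A → TX X1; X1 → TY X2; X2 → S A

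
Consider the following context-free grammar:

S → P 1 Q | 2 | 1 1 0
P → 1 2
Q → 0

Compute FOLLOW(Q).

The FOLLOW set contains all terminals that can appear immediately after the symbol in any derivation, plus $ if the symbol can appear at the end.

We compute FOLLOW(Q) using the standard algorithm.
FOLLOW(S) starts with {$}.
FIRST(P) = {1}
FIRST(Q) = {0}
FIRST(S) = {1, 2}
FOLLOW(P) = {1}
FOLLOW(Q) = {$}
FOLLOW(S) = {$}
Therefore, FOLLOW(Q) = {$}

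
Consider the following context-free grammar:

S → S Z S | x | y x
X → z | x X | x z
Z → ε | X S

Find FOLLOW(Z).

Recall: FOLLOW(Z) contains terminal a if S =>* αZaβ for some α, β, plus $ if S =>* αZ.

We compute FOLLOW(Z) using the standard algorithm.
FOLLOW(S) starts with {$}.
FIRST(S) = {x, y}
FIRST(X) = {x, z}
FIRST(Z) = {x, z, ε}
FOLLOW(S) = {$, x, y, z}
FOLLOW(X) = {x, y}
FOLLOW(Z) = {x, y}
Therefore, FOLLOW(Z) = {x, y}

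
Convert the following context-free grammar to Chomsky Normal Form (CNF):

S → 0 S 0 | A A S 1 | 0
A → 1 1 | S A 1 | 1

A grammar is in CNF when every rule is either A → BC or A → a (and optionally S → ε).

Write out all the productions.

T0 → 0; T1 → 1; S → 0; A → 1; S → T0 X0; X0 → S T0; S → A X1; X1 → A X2; X2 → S T1; A → T1 T1; A → S X3; X3 → A T1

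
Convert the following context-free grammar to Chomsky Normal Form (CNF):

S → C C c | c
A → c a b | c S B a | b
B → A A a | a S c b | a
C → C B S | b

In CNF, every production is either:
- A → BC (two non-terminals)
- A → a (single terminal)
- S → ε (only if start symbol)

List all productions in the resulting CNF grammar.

TC → c; S → c; TA → a; TB → b; A → b; B → a; C → b; S → C X0; X0 → C TC; A → TC X1; X1 → TA TB; A → TC X2; X2 → S X3; X3 → B TA; B → A X4; X4 → A TA; B → TA X5; X5 → S X6; X6 → TC TB; C → C X7; X7 → B S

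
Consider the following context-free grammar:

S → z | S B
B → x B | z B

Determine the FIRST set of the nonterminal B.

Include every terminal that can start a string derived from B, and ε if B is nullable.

We compute FIRST(B) using the standard algorithm.
FIRST(B) = {x, z}
FIRST(S) = {z}
Therefore, FIRST(B) = {x, z}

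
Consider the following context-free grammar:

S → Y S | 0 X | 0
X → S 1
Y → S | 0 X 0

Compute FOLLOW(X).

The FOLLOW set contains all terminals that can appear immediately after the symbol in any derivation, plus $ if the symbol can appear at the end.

We compute FOLLOW(X) using the standard algorithm.
FOLLOW(S) starts with {$}.
FIRST(S) = {0}
FIRST(X) = {0}
FIRST(Y) = {0}
FOLLOW(S) = {$, 0, 1}
FOLLOW(X) = {$, 0, 1}
FOLLOW(Y) = {0}
Therefore, FOLLOW(X) = {$, 0, 1}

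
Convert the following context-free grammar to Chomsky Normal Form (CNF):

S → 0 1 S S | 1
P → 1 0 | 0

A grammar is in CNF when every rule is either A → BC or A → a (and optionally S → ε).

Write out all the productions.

T0 → 0; T1 → 1; S → 1; P → 0; S → T0 X0; X0 → T1 X1; X1 → S S; P → T1 T0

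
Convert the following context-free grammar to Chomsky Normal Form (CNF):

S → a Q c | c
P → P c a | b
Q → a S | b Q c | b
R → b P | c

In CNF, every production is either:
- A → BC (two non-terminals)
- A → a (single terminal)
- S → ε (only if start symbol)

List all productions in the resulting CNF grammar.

TA → a; TC → c; S → c; P → b; TB → b; Q → b; R → c; S → TA X0; X0 → Q TC; P → P X1; X1 → TC TA; Q → TA S; Q → TB X2; X2 → Q TC; R → TB P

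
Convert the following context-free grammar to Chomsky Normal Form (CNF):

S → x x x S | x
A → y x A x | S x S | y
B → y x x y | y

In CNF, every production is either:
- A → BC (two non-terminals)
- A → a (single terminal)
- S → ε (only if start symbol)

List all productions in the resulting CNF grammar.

TX → x; S → x; TY → y; A → y; B → y; S → TX X0; X0 → TX X1; X1 → TX S; A → TY X2; X2 → TX X3; X3 → A TX; A → S X4; X4 → TX S; B → TY X5; X5 → TX X6; X6 → TX TY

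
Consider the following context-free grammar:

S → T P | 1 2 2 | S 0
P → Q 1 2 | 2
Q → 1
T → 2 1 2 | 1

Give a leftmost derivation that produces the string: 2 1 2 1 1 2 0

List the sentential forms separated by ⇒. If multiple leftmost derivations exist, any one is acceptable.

S ⇒ S 0 ⇒ T P 0 ⇒ 2 1 2 P 0 ⇒ 2 1 2 Q 1 2 0 ⇒ 2 1 2 1 1 2 0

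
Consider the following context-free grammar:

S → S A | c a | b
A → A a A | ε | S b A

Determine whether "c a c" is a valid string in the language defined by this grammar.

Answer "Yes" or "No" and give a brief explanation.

No - no valid derivation exists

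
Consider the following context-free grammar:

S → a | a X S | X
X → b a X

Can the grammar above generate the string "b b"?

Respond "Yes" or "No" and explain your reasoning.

No - no valid derivation exists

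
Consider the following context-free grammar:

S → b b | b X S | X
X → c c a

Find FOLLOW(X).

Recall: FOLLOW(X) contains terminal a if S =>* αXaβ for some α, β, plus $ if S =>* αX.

We compute FOLLOW(X) using the standard algorithm.
FOLLOW(S) starts with {$}.
FIRST(S) = {b, c}
FIRST(X) = {c}
FOLLOW(S) = {$}
FOLLOW(X) = {$, b, c}
Therefore, FOLLOW(X) = {$, b, c}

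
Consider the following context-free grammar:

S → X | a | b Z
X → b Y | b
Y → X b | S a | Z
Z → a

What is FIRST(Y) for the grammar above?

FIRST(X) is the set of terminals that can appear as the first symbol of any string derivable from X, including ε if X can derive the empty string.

We compute FIRST(Y) using the standard algorithm.
FIRST(S) = {a, b}
FIRST(X) = {b}
FIRST(Y) = {a, b}
FIRST(Z) = {a}
Therefore, FIRST(Y) = {a, b}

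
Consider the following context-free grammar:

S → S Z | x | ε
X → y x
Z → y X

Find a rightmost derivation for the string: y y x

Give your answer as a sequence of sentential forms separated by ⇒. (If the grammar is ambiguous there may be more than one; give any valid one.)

S ⇒ S Z ⇒ S y X ⇒ S y y x ⇒ y y x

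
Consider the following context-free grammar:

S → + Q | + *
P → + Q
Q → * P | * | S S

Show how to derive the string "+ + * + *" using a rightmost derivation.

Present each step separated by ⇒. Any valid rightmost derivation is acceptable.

S ⇒ + Q ⇒ + S S ⇒ + S + * ⇒ + + * + *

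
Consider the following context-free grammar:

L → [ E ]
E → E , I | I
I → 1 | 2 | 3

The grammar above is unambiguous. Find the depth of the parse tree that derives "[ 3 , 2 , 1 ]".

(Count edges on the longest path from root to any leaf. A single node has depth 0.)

5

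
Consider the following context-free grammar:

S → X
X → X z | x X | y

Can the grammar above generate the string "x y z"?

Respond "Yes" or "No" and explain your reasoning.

Yes - a valid derivation exists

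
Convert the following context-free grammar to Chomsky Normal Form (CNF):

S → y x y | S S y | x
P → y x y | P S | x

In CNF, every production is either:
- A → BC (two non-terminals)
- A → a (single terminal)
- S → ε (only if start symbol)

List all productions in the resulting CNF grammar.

TY → y; TX → x; S → x; P → x; S → TY X0; X0 → TX TY; S → S X1; X1 → S TY; P → TY X2; X2 → TX TY; P → P S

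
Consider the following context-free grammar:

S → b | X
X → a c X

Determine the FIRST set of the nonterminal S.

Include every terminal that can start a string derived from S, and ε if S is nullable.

We compute FIRST(S) using the standard algorithm.
FIRST(S) = {a, b}
FIRST(X) = {a}
Therefore, FIRST(S) = {a, b}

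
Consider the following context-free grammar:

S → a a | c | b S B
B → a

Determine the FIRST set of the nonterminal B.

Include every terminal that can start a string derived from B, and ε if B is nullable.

We compute FIRST(B) using the standard algorithm.
FIRST(B) = {a}
FIRST(S) = {a, b, c}
Therefore, FIRST(B) = {a}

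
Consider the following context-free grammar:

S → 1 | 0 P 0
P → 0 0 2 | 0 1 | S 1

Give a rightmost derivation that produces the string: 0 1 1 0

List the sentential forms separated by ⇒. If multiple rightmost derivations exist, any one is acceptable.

S ⇒ 0 P 0 ⇒ 0 S 1 0 ⇒ 0 1 1 0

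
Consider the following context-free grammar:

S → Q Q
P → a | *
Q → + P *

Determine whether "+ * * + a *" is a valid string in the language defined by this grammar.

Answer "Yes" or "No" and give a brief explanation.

Yes - a valid derivation exists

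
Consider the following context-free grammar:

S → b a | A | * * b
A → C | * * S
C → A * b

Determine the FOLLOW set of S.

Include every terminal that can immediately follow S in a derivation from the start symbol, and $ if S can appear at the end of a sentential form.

We compute FOLLOW(S) using the standard algorithm.
FOLLOW(S) starts with {$}.
FIRST(A) = {*}
FIRST(C) = {*}
FIRST(S) = {*, b}
FOLLOW(A) = {$, *}
FOLLOW(C) = {$, *}
FOLLOW(S) = {$, *}
Therefore, FOLLOW(S) = {$, *}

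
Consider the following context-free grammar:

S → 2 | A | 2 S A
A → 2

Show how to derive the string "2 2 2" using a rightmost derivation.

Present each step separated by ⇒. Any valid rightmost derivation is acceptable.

S ⇒ 2 S A ⇒ 2 S 2 ⇒ 2 2 2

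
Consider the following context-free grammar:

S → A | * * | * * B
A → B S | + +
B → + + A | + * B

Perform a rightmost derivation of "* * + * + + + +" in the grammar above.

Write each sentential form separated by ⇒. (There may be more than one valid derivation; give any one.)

S ⇒ * * B ⇒ * * + * B ⇒ * * + * + + A ⇒ * * + * + + + +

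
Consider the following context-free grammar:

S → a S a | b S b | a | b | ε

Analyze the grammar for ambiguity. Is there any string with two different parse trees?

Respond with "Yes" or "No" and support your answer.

No - the grammar is unambiguous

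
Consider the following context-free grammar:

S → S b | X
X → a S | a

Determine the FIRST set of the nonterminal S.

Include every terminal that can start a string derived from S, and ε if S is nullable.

We compute FIRST(S) using the standard algorithm.
FIRST(S) = {a}
FIRST(X) = {a}
Therefore, FIRST(S) = {a}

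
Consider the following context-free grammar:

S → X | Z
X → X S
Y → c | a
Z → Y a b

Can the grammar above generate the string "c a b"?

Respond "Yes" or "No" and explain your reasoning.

Yes - a valid derivation exists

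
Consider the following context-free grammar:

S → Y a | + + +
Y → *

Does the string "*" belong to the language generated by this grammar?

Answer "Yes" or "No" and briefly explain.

No - no valid derivation exists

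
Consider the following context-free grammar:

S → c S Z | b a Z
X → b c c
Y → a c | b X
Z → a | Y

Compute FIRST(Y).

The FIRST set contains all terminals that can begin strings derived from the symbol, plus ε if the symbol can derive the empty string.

We compute FIRST(Y) using the standard algorithm.
FIRST(S) = {b, c}
FIRST(X) = {b}
FIRST(Y) = {a, b}
FIRST(Z) = {a, b}
Therefore, FIRST(Y) = {a, b}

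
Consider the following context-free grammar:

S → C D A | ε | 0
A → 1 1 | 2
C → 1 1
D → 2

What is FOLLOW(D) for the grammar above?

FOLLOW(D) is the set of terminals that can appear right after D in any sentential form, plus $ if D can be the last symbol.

We compute FOLLOW(D) using the standard algorithm.
FOLLOW(S) starts with {$}.
FIRST(A) = {1, 2}
FIRST(C) = {1}
FIRST(D) = {2}
FIRST(S) = {0, 1, ε}
FOLLOW(A) = {$}
FOLLOW(C) = {2}
FOLLOW(D) = {1, 2}
FOLLOW(S) = {$}
Therefore, FOLLOW(D) = {1, 2}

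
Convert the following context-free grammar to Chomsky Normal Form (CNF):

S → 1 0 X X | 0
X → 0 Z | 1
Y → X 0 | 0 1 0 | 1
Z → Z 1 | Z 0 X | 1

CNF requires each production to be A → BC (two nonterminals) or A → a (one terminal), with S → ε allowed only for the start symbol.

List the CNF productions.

T1 → 1; T0 → 0; S → 0; X → 1; Y → 1; Z → 1; S → T1 X0; X0 → T0 X1; X1 → X X; X → T0 Z; Y → X T0; Y → T0 X2; X2 → T1 T0; Z → Z T1; Z → Z X3; X3 → T0 X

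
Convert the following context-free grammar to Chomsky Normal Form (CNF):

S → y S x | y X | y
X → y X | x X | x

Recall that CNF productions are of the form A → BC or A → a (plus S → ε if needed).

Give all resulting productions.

TY → y; TX → x; S → y; X → x; S → TY X0; X0 → S TX; S → TY X; X → TY X; X → TX X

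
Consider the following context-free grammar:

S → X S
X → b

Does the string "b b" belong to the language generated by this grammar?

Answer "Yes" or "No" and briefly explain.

No - no valid derivation exists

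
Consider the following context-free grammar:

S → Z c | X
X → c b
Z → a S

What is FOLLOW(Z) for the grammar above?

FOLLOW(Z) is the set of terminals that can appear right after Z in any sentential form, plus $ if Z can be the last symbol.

We compute FOLLOW(Z) using the standard algorithm.
FOLLOW(S) starts with {$}.
FIRST(S) = {a, c}
FIRST(X) = {c}
FIRST(Z) = {a}
FOLLOW(S) = {$, c}
FOLLOW(X) = {$, c}
FOLLOW(Z) = {c}
Therefore, FOLLOW(Z) = {c}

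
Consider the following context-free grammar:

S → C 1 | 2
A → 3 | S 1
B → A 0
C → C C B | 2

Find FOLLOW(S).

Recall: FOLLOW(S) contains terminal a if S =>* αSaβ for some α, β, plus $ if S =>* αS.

We compute FOLLOW(S) using the standard algorithm.
FOLLOW(S) starts with {$}.
FIRST(A) = {2, 3}
FIRST(B) = {2, 3}
FIRST(C) = {2}
FIRST(S) = {2}
FOLLOW(A) = {0}
FOLLOW(B) = {1, 2, 3}
FOLLOW(C) = {1, 2, 3}
FOLLOW(S) = {$, 1}
Therefore, FOLLOW(S) = {$, 1}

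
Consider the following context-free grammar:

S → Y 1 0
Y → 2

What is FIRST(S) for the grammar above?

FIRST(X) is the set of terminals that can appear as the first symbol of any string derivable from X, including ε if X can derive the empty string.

We compute FIRST(S) using the standard algorithm.
FIRST(S) = {2}
FIRST(Y) = {2}
Therefore, FIRST(S) = {2}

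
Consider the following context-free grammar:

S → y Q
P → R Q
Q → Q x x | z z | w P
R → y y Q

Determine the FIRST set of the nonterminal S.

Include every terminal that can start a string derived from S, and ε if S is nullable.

We compute FIRST(S) using the standard algorithm.
FIRST(P) = {y}
FIRST(Q) = {w, z}
FIRST(R) = {y}
FIRST(S) = {y}
Therefore, FIRST(S) = {y}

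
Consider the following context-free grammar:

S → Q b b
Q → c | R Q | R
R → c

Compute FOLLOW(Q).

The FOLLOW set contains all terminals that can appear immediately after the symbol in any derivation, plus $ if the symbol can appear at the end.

We compute FOLLOW(Q) using the standard algorithm.
FOLLOW(S) starts with {$}.
FIRST(Q) = {c}
FIRST(R) = {c}
FIRST(S) = {c}
FOLLOW(Q) = {b}
FOLLOW(R) = {b, c}
FOLLOW(S) = {$}
Therefore, FOLLOW(Q) = {b}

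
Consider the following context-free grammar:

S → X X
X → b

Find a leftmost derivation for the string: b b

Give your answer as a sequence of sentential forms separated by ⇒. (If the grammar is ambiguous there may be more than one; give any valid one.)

S ⇒ X X ⇒ b X ⇒ b b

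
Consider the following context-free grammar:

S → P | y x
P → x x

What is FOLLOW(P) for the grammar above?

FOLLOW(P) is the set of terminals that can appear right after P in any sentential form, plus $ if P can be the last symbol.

We compute FOLLOW(P) using the standard algorithm.
FOLLOW(S) starts with {$}.
FIRST(P) = {x}
FIRST(S) = {x, y}
FOLLOW(P) = {$}
FOLLOW(S) = {$}
Therefore, FOLLOW(P) = {$}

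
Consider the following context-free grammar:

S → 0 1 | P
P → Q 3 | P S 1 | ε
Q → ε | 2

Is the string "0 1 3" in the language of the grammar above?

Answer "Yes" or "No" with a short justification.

No - no valid derivation exists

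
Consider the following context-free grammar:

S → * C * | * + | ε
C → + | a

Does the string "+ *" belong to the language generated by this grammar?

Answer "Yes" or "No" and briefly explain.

No - no valid derivation exists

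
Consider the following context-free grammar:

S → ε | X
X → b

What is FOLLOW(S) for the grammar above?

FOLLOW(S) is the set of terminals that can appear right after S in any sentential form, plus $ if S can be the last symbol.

We compute FOLLOW(S) using the standard algorithm.
FOLLOW(S) starts with {$}.
FIRST(S) = {b, ε}
FIRST(X) = {b}
FOLLOW(S) = {$}
FOLLOW(X) = {$}
Therefore, FOLLOW(S) = {$}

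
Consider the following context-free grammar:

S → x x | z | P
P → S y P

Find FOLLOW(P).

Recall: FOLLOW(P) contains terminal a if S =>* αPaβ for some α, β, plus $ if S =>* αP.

We compute FOLLOW(P) using the standard algorithm.
FOLLOW(S) starts with {$}.
FIRST(P) = {x, z}
FIRST(S) = {x, z}
FOLLOW(P) = {$, y}
FOLLOW(S) = {$, y}
Therefore, FOLLOW(P) = {$, y}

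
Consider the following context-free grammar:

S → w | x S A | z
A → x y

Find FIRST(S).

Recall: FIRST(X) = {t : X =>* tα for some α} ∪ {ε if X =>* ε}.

We compute FIRST(S) using the standard algorithm.
FIRST(A) = {x}
FIRST(S) = {w, x, z}
Therefore, FIRST(S) = {w, x, z}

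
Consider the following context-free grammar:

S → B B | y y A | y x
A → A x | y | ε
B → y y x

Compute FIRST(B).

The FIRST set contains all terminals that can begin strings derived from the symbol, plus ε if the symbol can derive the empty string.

We compute FIRST(B) using the standard algorithm.
FIRST(A) = {x, y, ε}
FIRST(B) = {y}
FIRST(S) = {y}
Therefore, FIRST(B) = {y}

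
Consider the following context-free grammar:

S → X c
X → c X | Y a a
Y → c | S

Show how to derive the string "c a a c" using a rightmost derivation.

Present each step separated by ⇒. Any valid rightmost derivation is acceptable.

S ⇒ X c ⇒ Y a a c ⇒ c a a c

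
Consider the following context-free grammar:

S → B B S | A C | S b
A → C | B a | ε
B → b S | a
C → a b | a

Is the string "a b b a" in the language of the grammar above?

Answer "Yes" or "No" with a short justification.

No - no valid derivation exists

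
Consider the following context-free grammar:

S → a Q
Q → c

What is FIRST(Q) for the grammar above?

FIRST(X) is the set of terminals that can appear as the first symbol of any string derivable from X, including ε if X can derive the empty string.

We compute FIRST(Q) using the standard algorithm.
FIRST(Q) = {c}
FIRST(S) = {a}
Therefore, FIRST(Q) = {c}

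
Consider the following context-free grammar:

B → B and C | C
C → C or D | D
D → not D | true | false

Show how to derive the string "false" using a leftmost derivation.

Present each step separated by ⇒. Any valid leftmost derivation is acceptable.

B ⇒ C ⇒ D ⇒ false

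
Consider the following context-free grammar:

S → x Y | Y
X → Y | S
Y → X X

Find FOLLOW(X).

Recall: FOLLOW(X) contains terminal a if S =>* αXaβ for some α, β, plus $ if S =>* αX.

We compute FOLLOW(X) using the standard algorithm.
FOLLOW(S) starts with {$}.
FIRST(S) = {x}
FIRST(X) = {x}
FIRST(Y) = {x}
FOLLOW(S) = {$, x}
FOLLOW(X) = {$, x}
FOLLOW(Y) = {$, x}
Therefore, FOLLOW(X) = {$, x}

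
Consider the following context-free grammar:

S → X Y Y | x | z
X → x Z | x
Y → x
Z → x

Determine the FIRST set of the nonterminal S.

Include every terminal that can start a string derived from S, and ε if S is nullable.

We compute FIRST(S) using the standard algorithm.
FIRST(S) = {x, z}
FIRST(X) = {x}
FIRST(Y) = {x}
FIRST(Z) = {x}
Therefore, FIRST(S) = {x, z}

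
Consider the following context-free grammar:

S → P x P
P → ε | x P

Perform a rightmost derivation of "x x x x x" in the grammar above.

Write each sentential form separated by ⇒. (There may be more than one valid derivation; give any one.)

S ⇒ P x P ⇒ P x ⇒ x P x ⇒ x x P x ⇒ x x x P x ⇒ x x x x P x ⇒ x x x x x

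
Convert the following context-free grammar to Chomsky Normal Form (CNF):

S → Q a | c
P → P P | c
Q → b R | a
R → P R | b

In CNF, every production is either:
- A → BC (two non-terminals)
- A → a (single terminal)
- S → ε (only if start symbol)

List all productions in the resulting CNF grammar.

TA → a; S → c; P → c; TB → b; Q → a; R → b; S → Q TA; P → P P; Q → TB R; R → P R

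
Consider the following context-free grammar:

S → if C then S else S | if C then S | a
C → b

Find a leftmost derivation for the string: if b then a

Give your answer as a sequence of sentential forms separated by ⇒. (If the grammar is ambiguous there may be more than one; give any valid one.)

S ⇒ if C then S ⇒ if b then S ⇒ if b then a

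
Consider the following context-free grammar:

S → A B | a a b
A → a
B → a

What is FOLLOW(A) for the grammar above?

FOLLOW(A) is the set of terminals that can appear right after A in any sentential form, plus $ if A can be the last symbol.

We compute FOLLOW(A) using the standard algorithm.
FOLLOW(S) starts with {$}.
FIRST(A) = {a}
FIRST(B) = {a}
FIRST(S) = {a}
FOLLOW(A) = {a}
FOLLOW(B) = {$}
FOLLOW(S) = {$}
Therefore, FOLLOW(A) = {a}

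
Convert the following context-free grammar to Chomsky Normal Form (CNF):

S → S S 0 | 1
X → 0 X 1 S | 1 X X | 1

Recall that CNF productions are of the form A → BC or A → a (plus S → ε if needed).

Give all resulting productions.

T0 → 0; S → 1; T1 → 1; X → 1; S → S X0; X0 → S T0; X → T0 X1; X1 → X X2; X2 → T1 S; X → T1 X3; X3 → X X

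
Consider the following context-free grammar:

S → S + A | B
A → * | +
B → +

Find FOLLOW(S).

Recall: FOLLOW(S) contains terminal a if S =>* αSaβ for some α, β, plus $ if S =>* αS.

We compute FOLLOW(S) using the standard algorithm.
FOLLOW(S) starts with {$}.
FIRST(A) = {*, +}
FIRST(B) = {+}
FIRST(S) = {+}
FOLLOW(A) = {$, +}
FOLLOW(B) = {$, +}
FOLLOW(S) = {$, +}
Therefore, FOLLOW(S) = {$, +}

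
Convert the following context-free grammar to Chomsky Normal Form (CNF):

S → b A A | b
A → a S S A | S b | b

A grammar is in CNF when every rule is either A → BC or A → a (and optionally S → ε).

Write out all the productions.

TB → b; S → b; TA → a; A → b; S → TB X0; X0 → A A; A → TA X1; X1 → S X2; X2 → S A; A → S TB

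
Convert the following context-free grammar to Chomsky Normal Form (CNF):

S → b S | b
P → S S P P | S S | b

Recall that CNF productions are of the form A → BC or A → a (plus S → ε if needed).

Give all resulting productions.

TB → b; S → b; P → b; S → TB S; P → S X0; X0 → S X1; X1 → P P; P → S S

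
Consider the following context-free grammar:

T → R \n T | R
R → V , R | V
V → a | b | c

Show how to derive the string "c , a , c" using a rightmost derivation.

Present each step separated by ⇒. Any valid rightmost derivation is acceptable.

T ⇒ R ⇒ V , R ⇒ V , V , R ⇒ V , V , V ⇒ V , V , c ⇒ V , a , c ⇒ c , a , c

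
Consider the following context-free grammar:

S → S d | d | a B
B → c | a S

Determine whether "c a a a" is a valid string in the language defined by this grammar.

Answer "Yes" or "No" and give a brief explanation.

No - no valid derivation exists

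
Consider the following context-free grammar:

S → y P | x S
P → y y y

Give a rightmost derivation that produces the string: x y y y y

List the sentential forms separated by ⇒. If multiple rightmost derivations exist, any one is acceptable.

S ⇒ x S ⇒ x y P ⇒ x y y y y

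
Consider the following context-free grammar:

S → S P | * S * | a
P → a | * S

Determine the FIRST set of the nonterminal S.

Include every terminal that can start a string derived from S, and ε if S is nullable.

We compute FIRST(S) using the standard algorithm.
FIRST(P) = {*, a}
FIRST(S) = {*, a}
Therefore, FIRST(S) = {*, a}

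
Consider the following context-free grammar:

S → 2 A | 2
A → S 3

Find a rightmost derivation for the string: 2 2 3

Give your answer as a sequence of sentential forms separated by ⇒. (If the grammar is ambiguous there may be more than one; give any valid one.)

S ⇒ 2 A ⇒ 2 S 3 ⇒ 2 2 3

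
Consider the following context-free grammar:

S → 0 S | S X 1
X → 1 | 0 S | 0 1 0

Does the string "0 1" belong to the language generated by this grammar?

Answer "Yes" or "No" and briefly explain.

No - no valid derivation exists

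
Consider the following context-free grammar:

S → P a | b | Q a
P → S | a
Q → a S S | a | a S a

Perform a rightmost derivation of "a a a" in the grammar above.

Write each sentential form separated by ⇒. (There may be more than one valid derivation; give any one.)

S ⇒ P a ⇒ S a ⇒ P a a ⇒ a a a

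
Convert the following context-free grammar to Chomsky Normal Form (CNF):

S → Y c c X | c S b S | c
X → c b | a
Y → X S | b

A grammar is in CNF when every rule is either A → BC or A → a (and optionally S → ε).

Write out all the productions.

TC → c; TB → b; S → c; X → a; Y → b; S → Y X0; X0 → TC X1; X1 → TC X; S → TC X2; X2 → S X3; X3 → TB S; X → TC TB; Y → X S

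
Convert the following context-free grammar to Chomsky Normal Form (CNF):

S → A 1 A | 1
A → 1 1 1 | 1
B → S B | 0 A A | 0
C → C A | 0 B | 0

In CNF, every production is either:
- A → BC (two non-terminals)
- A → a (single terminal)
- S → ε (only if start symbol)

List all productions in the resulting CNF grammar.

T1 → 1; S → 1; A → 1; T0 → 0; B → 0; C → 0; S → A X0; X0 → T1 A; A → T1 X1; X1 → T1 T1; B → S B; B → T0 X2; X2 → A A; C → C A; C → T0 B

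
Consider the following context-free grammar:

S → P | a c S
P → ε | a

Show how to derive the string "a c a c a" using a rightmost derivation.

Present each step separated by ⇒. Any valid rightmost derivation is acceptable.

S ⇒ a c S ⇒ a c a c S ⇒ a c a c P ⇒ a c a c a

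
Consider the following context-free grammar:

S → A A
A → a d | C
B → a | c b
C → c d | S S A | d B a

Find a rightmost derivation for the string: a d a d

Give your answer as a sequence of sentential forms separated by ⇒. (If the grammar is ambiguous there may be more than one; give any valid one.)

S ⇒ A A ⇒ A a d ⇒ a d a d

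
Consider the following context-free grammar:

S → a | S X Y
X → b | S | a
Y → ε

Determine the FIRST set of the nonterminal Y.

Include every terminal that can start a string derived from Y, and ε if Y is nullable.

We compute FIRST(Y) using the standard algorithm.
FIRST(S) = {a}
FIRST(X) = {a, b}
FIRST(Y) = {ε}
Therefore, FIRST(Y) = {ε}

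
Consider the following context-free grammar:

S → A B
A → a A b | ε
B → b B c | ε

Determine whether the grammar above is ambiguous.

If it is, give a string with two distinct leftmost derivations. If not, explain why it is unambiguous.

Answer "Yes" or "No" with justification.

No - the grammar is unambiguous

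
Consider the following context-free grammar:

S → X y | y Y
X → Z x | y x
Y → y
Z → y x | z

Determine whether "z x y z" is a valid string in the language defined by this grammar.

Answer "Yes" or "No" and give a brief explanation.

No - no valid derivation exists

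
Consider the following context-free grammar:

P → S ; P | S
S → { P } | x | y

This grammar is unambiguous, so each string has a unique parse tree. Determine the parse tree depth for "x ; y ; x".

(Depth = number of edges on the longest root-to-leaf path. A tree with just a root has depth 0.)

4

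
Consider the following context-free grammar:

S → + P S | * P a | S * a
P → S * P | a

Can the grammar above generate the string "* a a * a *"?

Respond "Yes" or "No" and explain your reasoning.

No - no valid derivation exists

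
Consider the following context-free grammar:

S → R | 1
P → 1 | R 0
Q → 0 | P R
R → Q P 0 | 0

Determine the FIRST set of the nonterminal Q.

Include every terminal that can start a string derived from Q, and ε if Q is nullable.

We compute FIRST(Q) using the standard algorithm.
FIRST(P) = {0, 1}
FIRST(Q) = {0, 1}
FIRST(R) = {0, 1}
FIRST(S) = {0, 1}
Therefore, FIRST(Q) = {0, 1}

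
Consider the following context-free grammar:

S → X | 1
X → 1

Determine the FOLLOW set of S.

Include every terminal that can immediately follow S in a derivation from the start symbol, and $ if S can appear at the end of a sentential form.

We compute FOLLOW(S) using the standard algorithm.
FOLLOW(S) starts with {$}.
FIRST(S) = {1}
FIRST(X) = {1}
FOLLOW(S) = {$}
FOLLOW(X) = {$}
Therefore, FOLLOW(S) = {$}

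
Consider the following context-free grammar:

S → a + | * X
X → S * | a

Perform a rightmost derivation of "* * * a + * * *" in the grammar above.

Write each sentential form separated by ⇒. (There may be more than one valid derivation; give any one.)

S ⇒ * X ⇒ * S * ⇒ * * X * ⇒ * * S * * ⇒ * * * X * * ⇒ * * * S * * * ⇒ * * * a + * * *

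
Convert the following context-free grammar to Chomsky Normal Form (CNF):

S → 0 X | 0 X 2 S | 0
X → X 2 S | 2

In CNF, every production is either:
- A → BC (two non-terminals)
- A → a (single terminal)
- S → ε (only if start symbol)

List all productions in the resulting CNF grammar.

T0 → 0; T2 → 2; S → 0; X → 2; S → T0 X; S → T0 X0; X0 → X X1; X1 → T2 S; X → X X2; X2 → T2 S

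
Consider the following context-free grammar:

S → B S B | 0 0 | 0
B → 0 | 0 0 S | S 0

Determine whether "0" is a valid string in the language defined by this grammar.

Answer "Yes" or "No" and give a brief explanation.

Yes - a valid derivation exists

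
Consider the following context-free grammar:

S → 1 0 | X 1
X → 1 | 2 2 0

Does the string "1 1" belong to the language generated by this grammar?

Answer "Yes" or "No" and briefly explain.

Yes - a valid derivation exists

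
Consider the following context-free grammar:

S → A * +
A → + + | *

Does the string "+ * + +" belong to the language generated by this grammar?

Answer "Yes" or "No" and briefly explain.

No - no valid derivation exists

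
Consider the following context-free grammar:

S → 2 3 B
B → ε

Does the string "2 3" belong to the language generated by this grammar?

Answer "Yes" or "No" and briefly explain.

Yes - a valid derivation exists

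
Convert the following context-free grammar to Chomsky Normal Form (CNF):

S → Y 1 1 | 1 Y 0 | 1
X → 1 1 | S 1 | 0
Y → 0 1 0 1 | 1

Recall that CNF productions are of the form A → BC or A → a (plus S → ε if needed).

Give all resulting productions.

T1 → 1; T0 → 0; S → 1; X → 0; Y → 1; S → Y X0; X0 → T1 T1; S → T1 X1; X1 → Y T0; X → T1 T1; X → S T1; Y → T0 X2; X2 → T1 X3; X3 → T0 T1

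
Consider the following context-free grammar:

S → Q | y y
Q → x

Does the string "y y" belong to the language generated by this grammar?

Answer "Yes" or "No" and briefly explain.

Yes - a valid derivation exists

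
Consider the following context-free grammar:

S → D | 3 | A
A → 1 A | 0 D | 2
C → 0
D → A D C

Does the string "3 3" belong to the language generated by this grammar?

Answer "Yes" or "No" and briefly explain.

No - no valid derivation exists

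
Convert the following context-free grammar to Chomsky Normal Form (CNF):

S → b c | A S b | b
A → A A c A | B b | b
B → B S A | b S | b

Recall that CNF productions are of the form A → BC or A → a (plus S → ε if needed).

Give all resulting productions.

TB → b; TC → c; S → b; A → b; B → b; S → TB TC; S → A X0; X0 → S TB; A → A X1; X1 → A X2; X2 → TC A; A → B TB; B → B X3; X3 → S A; B → TB S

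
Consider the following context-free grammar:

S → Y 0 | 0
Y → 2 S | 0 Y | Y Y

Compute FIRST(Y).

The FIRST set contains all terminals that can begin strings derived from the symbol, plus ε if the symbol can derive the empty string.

We compute FIRST(Y) using the standard algorithm.
FIRST(S) = {0, 2}
FIRST(Y) = {0, 2}
Therefore, FIRST(Y) = {0, 2}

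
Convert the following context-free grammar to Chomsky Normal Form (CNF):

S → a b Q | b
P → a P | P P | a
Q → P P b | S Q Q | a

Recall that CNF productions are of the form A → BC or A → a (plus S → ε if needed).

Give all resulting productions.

TA → a; TB → b; S → b; P → a; Q → a; S → TA X0; X0 → TB Q; P → TA P; P → P P; Q → P X1; X1 → P TB; Q → S X2; X2 → Q Q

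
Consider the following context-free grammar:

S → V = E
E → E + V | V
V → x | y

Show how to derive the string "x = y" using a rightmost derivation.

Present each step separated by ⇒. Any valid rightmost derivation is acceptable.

S ⇒ V = E ⇒ V = V ⇒ V = y ⇒ x = y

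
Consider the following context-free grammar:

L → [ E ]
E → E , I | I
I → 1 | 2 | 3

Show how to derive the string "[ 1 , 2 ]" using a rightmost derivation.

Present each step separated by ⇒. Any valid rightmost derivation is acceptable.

L ⇒ [ E ] ⇒ [ E , I ] ⇒ [ E , 2 ] ⇒ [ I , 2 ] ⇒ [ 1 , 2 ]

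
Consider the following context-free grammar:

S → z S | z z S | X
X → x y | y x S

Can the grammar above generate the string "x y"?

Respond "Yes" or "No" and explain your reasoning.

Yes - a valid derivation exists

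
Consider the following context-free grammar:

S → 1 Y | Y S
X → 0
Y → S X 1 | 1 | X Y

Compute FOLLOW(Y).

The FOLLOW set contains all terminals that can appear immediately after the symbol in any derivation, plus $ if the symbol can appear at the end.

We compute FOLLOW(Y) using the standard algorithm.
FOLLOW(S) starts with {$}.
FIRST(S) = {0, 1}
FIRST(X) = {0}
FIRST(Y) = {0, 1}
FOLLOW(S) = {$, 0}
FOLLOW(X) = {0, 1}
FOLLOW(Y) = {$, 0, 1}
Therefore, FOLLOW(Y) = {$, 0, 1}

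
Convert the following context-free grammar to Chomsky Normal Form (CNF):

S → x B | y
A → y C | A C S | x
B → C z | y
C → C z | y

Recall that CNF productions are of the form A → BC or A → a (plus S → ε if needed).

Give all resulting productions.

TX → x; S → y; TY → y; A → x; TZ → z; B → y; C → y; S → TX B; A → TY C; A → A X0; X0 → C S; B → C TZ; C → C TZ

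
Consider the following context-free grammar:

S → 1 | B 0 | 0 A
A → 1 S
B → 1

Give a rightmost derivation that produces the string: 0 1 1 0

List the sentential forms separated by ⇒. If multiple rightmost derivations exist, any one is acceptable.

S ⇒ 0 A ⇒ 0 1 S ⇒ 0 1 B 0 ⇒ 0 1 1 0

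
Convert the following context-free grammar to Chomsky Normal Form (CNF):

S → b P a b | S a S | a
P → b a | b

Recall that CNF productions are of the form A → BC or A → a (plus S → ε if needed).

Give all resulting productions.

TB → b; TA → a; S → a; P → b; S → TB X0; X0 → P X1; X1 → TA TB; S → S X2; X2 → TA S; P → TB TA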